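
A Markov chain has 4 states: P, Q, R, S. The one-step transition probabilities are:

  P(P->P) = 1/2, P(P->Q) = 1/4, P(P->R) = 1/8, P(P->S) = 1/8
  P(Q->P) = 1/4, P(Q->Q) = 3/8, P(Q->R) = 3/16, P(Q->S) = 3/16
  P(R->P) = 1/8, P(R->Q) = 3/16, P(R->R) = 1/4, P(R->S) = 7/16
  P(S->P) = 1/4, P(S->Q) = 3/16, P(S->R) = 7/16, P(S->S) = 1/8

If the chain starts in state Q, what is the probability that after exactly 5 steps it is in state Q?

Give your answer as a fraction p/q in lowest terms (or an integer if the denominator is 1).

Answer: 16613/65536

Derivation:
Computing P^5 by repeated multiplication:
P^1 =
  P: [1/2, 1/4, 1/8, 1/8]
  Q: [1/4, 3/8, 3/16, 3/16]
  R: [1/8, 3/16, 1/4, 7/16]
  S: [1/4, 3/16, 7/16, 1/8]
P^2 =
  P: [23/64, 17/64, 25/128, 23/128]
  Q: [37/128, 35/128, 59/256, 53/256]
  R: [1/4, 59/256, 39/128, 55/256]
  S: [33/128, 61/256, 59/256, 35/128]
P^3 =
  P: [323/1024, 133/512, 455/2048, 415/2048]
  Q: [601/2048, 263/1024, 965/4096, 877/4096]
  R: [281/1024, 1009/4096, 501/2048, 961/4096]
  S: [585/2048, 1017/4096, 1041/4096, 217/1024]
P^4 =
  P: [4933/16384, 4193/16384, 7613/32768, 6903/32768]
  Q: [9631/32768, 8323/32768, 15559/65536, 14069/65536]
  R: [4719/16384, 16439/65536, 8005/32768, 14211/65536]
  S: [9491/32768, 16509/65536, 15631/65536, 7207/32768]
P^5 =
  P: [77655/262144, 8333/32768, 123663/524288, 111987/524288]
  Q: [154037/524288, 16613/65536, 249181/1048576, 225513/1048576]
  R: [76407/262144, 264801/1048576, 125293/524288, 227561/1048576]
  S: [153405/524288, 265117/1048576, 250913/1048576, 28217/131072]

(P^5)[Q -> Q] = 16613/65536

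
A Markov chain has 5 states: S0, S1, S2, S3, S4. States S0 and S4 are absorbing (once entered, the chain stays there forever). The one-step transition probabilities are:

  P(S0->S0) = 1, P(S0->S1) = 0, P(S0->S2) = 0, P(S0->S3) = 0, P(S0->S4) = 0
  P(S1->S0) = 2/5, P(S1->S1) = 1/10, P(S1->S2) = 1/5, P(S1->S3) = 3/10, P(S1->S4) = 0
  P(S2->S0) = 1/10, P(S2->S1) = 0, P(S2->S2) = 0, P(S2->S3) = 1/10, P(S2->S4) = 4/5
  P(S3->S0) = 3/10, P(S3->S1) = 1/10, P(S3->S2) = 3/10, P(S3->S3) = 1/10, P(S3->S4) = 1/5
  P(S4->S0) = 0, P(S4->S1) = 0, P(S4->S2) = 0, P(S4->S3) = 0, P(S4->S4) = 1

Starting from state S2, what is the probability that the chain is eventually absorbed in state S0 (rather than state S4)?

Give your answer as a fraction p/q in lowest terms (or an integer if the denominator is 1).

Let a_i = P(absorbed in S0 | start in state i).
Boundary conditions: a_S0 = 1, a_S4 = 0.
For each transient state i, a_i = sum_j P(i->j) * a_j:
  a_S1 = 2/5*a_S0 + 1/10*a_S1 + 1/5*a_S2 + 3/10*a_S3 + 0*a_S4
  a_S2 = 1/10*a_S0 + 0*a_S1 + 0*a_S2 + 1/10*a_S3 + 4/5*a_S4
  a_S3 = 3/10*a_S0 + 1/10*a_S1 + 3/10*a_S2 + 1/10*a_S3 + 1/5*a_S4

Substituting a_S0 = 1 and a_S4 = 0, rearrange to (I - Q) a = r where r[i] = P(i -> S0):
  [9/10, -1/5, -3/10] . (a_S1, a_S2, a_S3) = 2/5
  [0, 1, -1/10] . (a_S1, a_S2, a_S3) = 1/10
  [-1/10, -3/10, 9/10] . (a_S1, a_S2, a_S3) = 3/10

Solving yields:
  a_S1 = 471/751
  a_S2 = 109/751
  a_S3 = 339/751

Starting state is S2, so the absorption probability is a_S2 = 109/751.

Answer: 109/751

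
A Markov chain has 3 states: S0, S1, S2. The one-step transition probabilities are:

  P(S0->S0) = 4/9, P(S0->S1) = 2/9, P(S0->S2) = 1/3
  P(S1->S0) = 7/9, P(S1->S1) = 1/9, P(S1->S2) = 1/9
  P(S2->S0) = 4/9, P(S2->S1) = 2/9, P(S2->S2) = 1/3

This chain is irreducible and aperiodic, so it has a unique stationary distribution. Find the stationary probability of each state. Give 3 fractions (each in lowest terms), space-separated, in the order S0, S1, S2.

Answer: 23/45 1/5 13/45

Derivation:
The stationary distribution satisfies pi = pi * P, i.e.:
  pi_S0 = 4/9*pi_S0 + 7/9*pi_S1 + 4/9*pi_S2
  pi_S1 = 2/9*pi_S0 + 1/9*pi_S1 + 2/9*pi_S2
  pi_S2 = 1/3*pi_S0 + 1/9*pi_S1 + 1/3*pi_S2
with normalization: pi_S0 + pi_S1 + pi_S2 = 1.

Using the first 2 balance equations plus normalization, the linear system A*pi = b is:
  [-5/9, 7/9, 4/9] . pi = 0
  [2/9, -8/9, 2/9] . pi = 0
  [1, 1, 1] . pi = 1

Solving yields:
  pi_S0 = 23/45
  pi_S1 = 1/5
  pi_S2 = 13/45

Verification (pi * P):
  23/45*4/9 + 1/5*7/9 + 13/45*4/9 = 23/45 = pi_S0  (ok)
  23/45*2/9 + 1/5*1/9 + 13/45*2/9 = 1/5 = pi_S1  (ok)
  23/45*1/3 + 1/5*1/9 + 13/45*1/3 = 13/45 = pi_S2  (ok)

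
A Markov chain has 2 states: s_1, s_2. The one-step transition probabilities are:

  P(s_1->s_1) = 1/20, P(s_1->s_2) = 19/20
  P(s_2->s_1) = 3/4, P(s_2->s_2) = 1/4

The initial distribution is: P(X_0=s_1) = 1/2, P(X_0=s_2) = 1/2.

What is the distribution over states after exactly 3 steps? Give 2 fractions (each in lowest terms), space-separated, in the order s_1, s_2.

Propagating the distribution step by step (d_{t+1} = d_t * P):
d_0 = (s_1=1/2, s_2=1/2)
  d_1[s_1] = 1/2*1/20 + 1/2*3/4 = 2/5
  d_1[s_2] = 1/2*19/20 + 1/2*1/4 = 3/5
d_1 = (s_1=2/5, s_2=3/5)
  d_2[s_1] = 2/5*1/20 + 3/5*3/4 = 47/100
  d_2[s_2] = 2/5*19/20 + 3/5*1/4 = 53/100
d_2 = (s_1=47/100, s_2=53/100)
  d_3[s_1] = 47/100*1/20 + 53/100*3/4 = 421/1000
  d_3[s_2] = 47/100*19/20 + 53/100*1/4 = 579/1000
d_3 = (s_1=421/1000, s_2=579/1000)

Answer: 421/1000 579/1000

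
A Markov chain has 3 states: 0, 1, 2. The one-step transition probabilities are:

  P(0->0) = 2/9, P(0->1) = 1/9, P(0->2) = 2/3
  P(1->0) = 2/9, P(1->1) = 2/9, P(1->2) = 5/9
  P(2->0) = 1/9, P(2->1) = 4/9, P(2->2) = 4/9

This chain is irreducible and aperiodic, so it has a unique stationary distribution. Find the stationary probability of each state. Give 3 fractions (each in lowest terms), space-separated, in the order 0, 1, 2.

Answer: 15/91 29/91 47/91

Derivation:
The stationary distribution satisfies pi = pi * P, i.e.:
  pi_0 = 2/9*pi_0 + 2/9*pi_1 + 1/9*pi_2
  pi_1 = 1/9*pi_0 + 2/9*pi_1 + 4/9*pi_2
  pi_2 = 2/3*pi_0 + 5/9*pi_1 + 4/9*pi_2
with normalization: pi_0 + pi_1 + pi_2 = 1.

Using the first 2 balance equations plus normalization, the linear system A*pi = b is:
  [-7/9, 2/9, 1/9] . pi = 0
  [1/9, -7/9, 4/9] . pi = 0
  [1, 1, 1] . pi = 1

Solving yields:
  pi_0 = 15/91
  pi_1 = 29/91
  pi_2 = 47/91

Verification (pi * P):
  15/91*2/9 + 29/91*2/9 + 47/91*1/9 = 15/91 = pi_0  (ok)
  15/91*1/9 + 29/91*2/9 + 47/91*4/9 = 29/91 = pi_1  (ok)
  15/91*2/3 + 29/91*5/9 + 47/91*4/9 = 47/91 = pi_2  (ok)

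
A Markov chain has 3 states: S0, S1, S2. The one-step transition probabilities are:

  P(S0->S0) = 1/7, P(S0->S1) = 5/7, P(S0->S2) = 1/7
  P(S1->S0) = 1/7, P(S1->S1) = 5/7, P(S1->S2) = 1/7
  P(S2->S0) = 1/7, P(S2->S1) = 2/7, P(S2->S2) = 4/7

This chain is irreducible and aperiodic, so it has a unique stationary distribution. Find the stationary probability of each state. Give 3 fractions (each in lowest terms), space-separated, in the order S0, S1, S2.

Answer: 1/7 17/28 1/4

Derivation:
The stationary distribution satisfies pi = pi * P, i.e.:
  pi_S0 = 1/7*pi_S0 + 1/7*pi_S1 + 1/7*pi_S2
  pi_S1 = 5/7*pi_S0 + 5/7*pi_S1 + 2/7*pi_S2
  pi_S2 = 1/7*pi_S0 + 1/7*pi_S1 + 4/7*pi_S2
with normalization: pi_S0 + pi_S1 + pi_S2 = 1.

Using the first 2 balance equations plus normalization, the linear system A*pi = b is:
  [-6/7, 1/7, 1/7] . pi = 0
  [5/7, -2/7, 2/7] . pi = 0
  [1, 1, 1] . pi = 1

Solving yields:
  pi_S0 = 1/7
  pi_S1 = 17/28
  pi_S2 = 1/4

Verification (pi * P):
  1/7*1/7 + 17/28*1/7 + 1/4*1/7 = 1/7 = pi_S0  (ok)
  1/7*5/7 + 17/28*5/7 + 1/4*2/7 = 17/28 = pi_S1  (ok)
  1/7*1/7 + 17/28*1/7 + 1/4*4/7 = 1/4 = pi_S2  (ok)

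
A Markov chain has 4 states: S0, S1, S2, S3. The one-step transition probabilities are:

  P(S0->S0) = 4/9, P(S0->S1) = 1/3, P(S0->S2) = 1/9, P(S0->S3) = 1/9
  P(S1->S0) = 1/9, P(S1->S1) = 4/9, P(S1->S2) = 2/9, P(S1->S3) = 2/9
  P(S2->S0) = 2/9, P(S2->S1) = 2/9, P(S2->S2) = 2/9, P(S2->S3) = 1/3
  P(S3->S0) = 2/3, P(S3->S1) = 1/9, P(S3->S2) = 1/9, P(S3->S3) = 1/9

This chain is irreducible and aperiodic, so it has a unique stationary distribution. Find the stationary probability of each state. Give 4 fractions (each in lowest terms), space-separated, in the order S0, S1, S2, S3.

Answer: 19/55 17/55 9/55 2/11

Derivation:
The stationary distribution satisfies pi = pi * P, i.e.:
  pi_S0 = 4/9*pi_S0 + 1/9*pi_S1 + 2/9*pi_S2 + 2/3*pi_S3
  pi_S1 = 1/3*pi_S0 + 4/9*pi_S1 + 2/9*pi_S2 + 1/9*pi_S3
  pi_S2 = 1/9*pi_S0 + 2/9*pi_S1 + 2/9*pi_S2 + 1/9*pi_S3
  pi_S3 = 1/9*pi_S0 + 2/9*pi_S1 + 1/3*pi_S2 + 1/9*pi_S3
with normalization: pi_S0 + pi_S1 + pi_S2 + pi_S3 = 1.

Using the first 3 balance equations plus normalization, the linear system A*pi = b is:
  [-5/9, 1/9, 2/9, 2/3] . pi = 0
  [1/3, -5/9, 2/9, 1/9] . pi = 0
  [1/9, 2/9, -7/9, 1/9] . pi = 0
  [1, 1, 1, 1] . pi = 1

Solving yields:
  pi_S0 = 19/55
  pi_S1 = 17/55
  pi_S2 = 9/55
  pi_S3 = 2/11

Verification (pi * P):
  19/55*4/9 + 17/55*1/9 + 9/55*2/9 + 2/11*2/3 = 19/55 = pi_S0  (ok)
  19/55*1/3 + 17/55*4/9 + 9/55*2/9 + 2/11*1/9 = 17/55 = pi_S1  (ok)
  19/55*1/9 + 17/55*2/9 + 9/55*2/9 + 2/11*1/9 = 9/55 = pi_S2  (ok)
  19/55*1/9 + 17/55*2/9 + 9/55*1/3 + 2/11*1/9 = 2/11 = pi_S3  (ok)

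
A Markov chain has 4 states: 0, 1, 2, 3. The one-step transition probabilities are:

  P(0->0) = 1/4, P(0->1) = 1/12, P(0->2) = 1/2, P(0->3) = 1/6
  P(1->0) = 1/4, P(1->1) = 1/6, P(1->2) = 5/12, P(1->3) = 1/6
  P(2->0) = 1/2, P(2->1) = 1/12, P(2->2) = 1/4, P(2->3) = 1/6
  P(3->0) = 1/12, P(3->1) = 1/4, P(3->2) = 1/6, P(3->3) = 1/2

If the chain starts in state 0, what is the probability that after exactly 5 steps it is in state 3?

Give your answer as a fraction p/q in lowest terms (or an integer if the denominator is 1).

Computing P^5 by repeated multiplication:
P^1 =
  0: [1/4, 1/12, 1/2, 1/6]
  1: [1/4, 1/6, 5/12, 1/6]
  2: [1/2, 1/12, 1/4, 1/6]
  3: [1/12, 1/4, 1/6, 1/2]
P^2 =
  0: [25/72, 17/144, 5/16, 2/9]
  1: [47/144, 1/8, 47/144, 2/9]
  2: [41/144, 17/144, 3/8, 2/9]
  3: [5/24, 3/16, 13/48, 1/3]
P^3 =
  0: [503/1728, 25/192, 73/216, 13/54]
  1: [509/1728, 113/864, 577/1728, 13/54]
  2: [265/864, 25/192, 557/1728, 13/54]
  3: [151/576, 89/576, 11/36, 5/18]
P^4 =
  0: [763/2592, 2785/20736, 6727/20736, 20/81]
  1: [6083/20736, 1393/10368, 2249/6912, 20/81]
  2: [6023/20736, 2785/20736, 851/2592, 20/81]
  3: [121/432, 985/6912, 733/2304, 7/27]
P^5 =
  0: [72149/248832, 33761/248832, 13495/41472, 121/486]
  1: [72209/248832, 5627/41472, 80909/248832, 121/486]
  2: [9049/31104, 33761/248832, 26909/82944, 121/486]
  3: [23749/82944, 3827/27648, 13361/41472, 41/162]

(P^5)[0 -> 3] = 121/486

Answer: 121/486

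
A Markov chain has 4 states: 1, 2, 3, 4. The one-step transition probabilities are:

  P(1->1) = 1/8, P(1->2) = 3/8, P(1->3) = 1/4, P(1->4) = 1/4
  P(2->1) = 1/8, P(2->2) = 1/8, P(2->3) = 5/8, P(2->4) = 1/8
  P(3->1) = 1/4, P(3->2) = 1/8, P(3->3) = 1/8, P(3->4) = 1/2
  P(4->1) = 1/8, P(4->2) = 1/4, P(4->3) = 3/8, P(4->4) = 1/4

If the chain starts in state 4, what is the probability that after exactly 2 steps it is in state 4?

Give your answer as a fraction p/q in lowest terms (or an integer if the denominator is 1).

Computing P^2 by repeated multiplication:
P^1 =
  1: [1/8, 3/8, 1/4, 1/4]
  2: [1/8, 1/8, 5/8, 1/8]
  3: [1/4, 1/8, 1/8, 1/2]
  4: [1/8, 1/4, 3/8, 1/4]
P^2 =
  1: [5/32, 3/16, 25/64, 17/64]
  2: [13/64, 11/64, 15/64, 25/64]
  3: [9/64, 1/4, 11/32, 17/64]
  4: [11/64, 3/16, 21/64, 5/16]

(P^2)[4 -> 4] = 5/16

Answer: 5/16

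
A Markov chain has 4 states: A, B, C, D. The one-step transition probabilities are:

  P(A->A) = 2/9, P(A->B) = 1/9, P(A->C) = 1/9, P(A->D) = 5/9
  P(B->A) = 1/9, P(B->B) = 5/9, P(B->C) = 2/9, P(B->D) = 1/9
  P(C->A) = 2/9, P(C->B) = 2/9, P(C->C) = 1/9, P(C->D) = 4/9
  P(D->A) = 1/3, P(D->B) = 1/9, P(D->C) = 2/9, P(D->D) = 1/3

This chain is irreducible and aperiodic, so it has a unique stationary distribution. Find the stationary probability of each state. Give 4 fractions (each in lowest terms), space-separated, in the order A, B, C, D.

Answer: 4/17 4/17 3/17 6/17

Derivation:
The stationary distribution satisfies pi = pi * P, i.e.:
  pi_A = 2/9*pi_A + 1/9*pi_B + 2/9*pi_C + 1/3*pi_D
  pi_B = 1/9*pi_A + 5/9*pi_B + 2/9*pi_C + 1/9*pi_D
  pi_C = 1/9*pi_A + 2/9*pi_B + 1/9*pi_C + 2/9*pi_D
  pi_D = 5/9*pi_A + 1/9*pi_B + 4/9*pi_C + 1/3*pi_D
with normalization: pi_A + pi_B + pi_C + pi_D = 1.

Using the first 3 balance equations plus normalization, the linear system A*pi = b is:
  [-7/9, 1/9, 2/9, 1/3] . pi = 0
  [1/9, -4/9, 2/9, 1/9] . pi = 0
  [1/9, 2/9, -8/9, 2/9] . pi = 0
  [1, 1, 1, 1] . pi = 1

Solving yields:
  pi_A = 4/17
  pi_B = 4/17
  pi_C = 3/17
  pi_D = 6/17

Verification (pi * P):
  4/17*2/9 + 4/17*1/9 + 3/17*2/9 + 6/17*1/3 = 4/17 = pi_A  (ok)
  4/17*1/9 + 4/17*5/9 + 3/17*2/9 + 6/17*1/9 = 4/17 = pi_B  (ok)
  4/17*1/9 + 4/17*2/9 + 3/17*1/9 + 6/17*2/9 = 3/17 = pi_C  (ok)
  4/17*5/9 + 4/17*1/9 + 3/17*4/9 + 6/17*1/3 = 6/17 = pi_D  (ok)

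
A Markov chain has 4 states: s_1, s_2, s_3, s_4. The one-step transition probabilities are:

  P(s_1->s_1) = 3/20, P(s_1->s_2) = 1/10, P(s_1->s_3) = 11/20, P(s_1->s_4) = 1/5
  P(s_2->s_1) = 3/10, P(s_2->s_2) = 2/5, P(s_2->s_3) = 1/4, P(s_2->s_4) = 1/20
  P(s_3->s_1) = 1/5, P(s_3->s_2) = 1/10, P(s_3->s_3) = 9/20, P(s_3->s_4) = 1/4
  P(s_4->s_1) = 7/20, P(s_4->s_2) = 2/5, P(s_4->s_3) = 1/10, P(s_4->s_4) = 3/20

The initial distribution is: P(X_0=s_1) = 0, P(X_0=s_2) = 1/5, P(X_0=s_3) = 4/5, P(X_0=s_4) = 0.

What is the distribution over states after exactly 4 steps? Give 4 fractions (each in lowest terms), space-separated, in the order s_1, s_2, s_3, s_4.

Answer: 94663/400000 87577/400000 294253/800000 141267/800000

Derivation:
Propagating the distribution step by step (d_{t+1} = d_t * P):
d_0 = (s_1=0, s_2=1/5, s_3=4/5, s_4=0)
  d_1[s_1] = 0*3/20 + 1/5*3/10 + 4/5*1/5 + 0*7/20 = 11/50
  d_1[s_2] = 0*1/10 + 1/5*2/5 + 4/5*1/10 + 0*2/5 = 4/25
  d_1[s_3] = 0*11/20 + 1/5*1/4 + 4/5*9/20 + 0*1/10 = 41/100
  d_1[s_4] = 0*1/5 + 1/5*1/20 + 4/5*1/4 + 0*3/20 = 21/100
d_1 = (s_1=11/50, s_2=4/25, s_3=41/100, s_4=21/100)
  d_2[s_1] = 11/50*3/20 + 4/25*3/10 + 41/100*1/5 + 21/100*7/20 = 473/2000
  d_2[s_2] = 11/50*1/10 + 4/25*2/5 + 41/100*1/10 + 21/100*2/5 = 211/1000
  d_2[s_3] = 11/50*11/20 + 4/25*1/4 + 41/100*9/20 + 21/100*1/10 = 733/2000
  d_2[s_4] = 11/50*1/5 + 4/25*1/20 + 41/100*1/4 + 21/100*3/20 = 93/500
d_2 = (s_1=473/2000, s_2=211/1000, s_3=733/2000, s_4=93/500)
  d_3[s_1] = 473/2000*3/20 + 211/1000*3/10 + 733/2000*1/5 + 93/500*7/20 = 9487/40000
  d_3[s_2] = 473/2000*1/10 + 211/1000*2/5 + 733/2000*1/10 + 93/500*2/5 = 2191/10000
  d_3[s_3] = 473/2000*11/20 + 211/1000*1/4 + 733/2000*9/20 + 93/500*1/10 = 7327/20000
  d_3[s_4] = 473/2000*1/5 + 211/1000*1/20 + 733/2000*1/4 + 93/500*3/20 = 1419/8000
d_3 = (s_1=9487/40000, s_2=2191/10000, s_3=7327/20000, s_4=1419/8000)
  d_4[s_1] = 9487/40000*3/20 + 2191/10000*3/10 + 7327/20000*1/5 + 1419/8000*7/20 = 94663/400000
  d_4[s_2] = 9487/40000*1/10 + 2191/10000*2/5 + 7327/20000*1/10 + 1419/8000*2/5 = 87577/400000
  d_4[s_3] = 9487/40000*11/20 + 2191/10000*1/4 + 7327/20000*9/20 + 1419/8000*1/10 = 294253/800000
  d_4[s_4] = 9487/40000*1/5 + 2191/10000*1/20 + 7327/20000*1/4 + 1419/8000*3/20 = 141267/800000
d_4 = (s_1=94663/400000, s_2=87577/400000, s_3=294253/800000, s_4=141267/800000)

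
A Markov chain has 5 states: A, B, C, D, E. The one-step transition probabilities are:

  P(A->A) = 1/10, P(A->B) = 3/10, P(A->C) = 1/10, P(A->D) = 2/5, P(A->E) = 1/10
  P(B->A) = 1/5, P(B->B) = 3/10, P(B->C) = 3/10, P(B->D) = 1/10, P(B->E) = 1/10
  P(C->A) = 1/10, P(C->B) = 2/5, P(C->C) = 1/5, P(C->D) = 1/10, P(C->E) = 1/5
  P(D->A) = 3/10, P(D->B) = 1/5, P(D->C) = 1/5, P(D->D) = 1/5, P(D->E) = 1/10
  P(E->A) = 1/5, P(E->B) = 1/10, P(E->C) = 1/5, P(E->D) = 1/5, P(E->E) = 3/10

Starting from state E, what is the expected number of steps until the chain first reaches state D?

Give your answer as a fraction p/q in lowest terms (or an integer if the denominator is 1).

Let h_i = expected steps to first reach D from state i.
Boundary: h_D = 0.
First-step equations for the other states:
  h_A = 1 + 1/10*h_A + 3/10*h_B + 1/10*h_C + 2/5*h_D + 1/10*h_E
  h_B = 1 + 1/5*h_A + 3/10*h_B + 3/10*h_C + 1/10*h_D + 1/10*h_E
  h_C = 1 + 1/10*h_A + 2/5*h_B + 1/5*h_C + 1/10*h_D + 1/5*h_E
  h_E = 1 + 1/5*h_A + 1/10*h_B + 1/5*h_C + 1/5*h_D + 3/10*h_E

Substituting h_D = 0 and rearranging gives the linear system (I - Q) h = 1:
  [9/10, -3/10, -1/10, -1/10] . (h_A, h_B, h_C, h_E) = 1
  [-1/5, 7/10, -3/10, -1/10] . (h_A, h_B, h_C, h_E) = 1
  [-1/10, -2/5, 4/5, -1/5] . (h_A, h_B, h_C, h_E) = 1
  [-1/5, -1/10, -1/5, 7/10] . (h_A, h_B, h_C, h_E) = 1

Solving yields:
  h_A = 1745/394
  h_B = 4815/788
  h_C = 1220/197
  h_E = 4205/788

Starting state is E, so the expected hitting time is h_E = 4205/788.

Answer: 4205/788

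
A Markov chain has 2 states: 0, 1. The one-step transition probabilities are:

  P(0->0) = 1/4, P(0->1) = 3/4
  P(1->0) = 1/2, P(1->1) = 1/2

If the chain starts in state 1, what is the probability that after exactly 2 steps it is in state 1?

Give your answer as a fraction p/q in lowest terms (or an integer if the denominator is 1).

Answer: 5/8

Derivation:
Computing P^2 by repeated multiplication:
P^1 =
  0: [1/4, 3/4]
  1: [1/2, 1/2]
P^2 =
  0: [7/16, 9/16]
  1: [3/8, 5/8]

(P^2)[1 -> 1] = 5/8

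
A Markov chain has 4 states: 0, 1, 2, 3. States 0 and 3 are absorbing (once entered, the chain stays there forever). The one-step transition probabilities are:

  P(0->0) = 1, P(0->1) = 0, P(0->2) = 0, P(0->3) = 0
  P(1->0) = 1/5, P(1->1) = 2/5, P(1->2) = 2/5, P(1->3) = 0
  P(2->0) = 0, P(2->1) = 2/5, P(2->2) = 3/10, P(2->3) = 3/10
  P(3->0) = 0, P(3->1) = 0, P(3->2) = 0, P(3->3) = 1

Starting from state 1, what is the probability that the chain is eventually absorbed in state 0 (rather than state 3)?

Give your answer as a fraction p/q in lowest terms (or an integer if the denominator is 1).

Let a_i = P(absorbed in 0 | start in state i).
Boundary conditions: a_0 = 1, a_3 = 0.
For each transient state i, a_i = sum_j P(i->j) * a_j:
  a_1 = 1/5*a_0 + 2/5*a_1 + 2/5*a_2 + 0*a_3
  a_2 = 0*a_0 + 2/5*a_1 + 3/10*a_2 + 3/10*a_3

Substituting a_0 = 1 and a_3 = 0, rearrange to (I - Q) a = r where r[i] = P(i -> 0):
  [3/5, -2/5] . (a_1, a_2) = 1/5
  [-2/5, 7/10] . (a_1, a_2) = 0

Solving yields:
  a_1 = 7/13
  a_2 = 4/13

Starting state is 1, so the absorption probability is a_1 = 7/13.

Answer: 7/13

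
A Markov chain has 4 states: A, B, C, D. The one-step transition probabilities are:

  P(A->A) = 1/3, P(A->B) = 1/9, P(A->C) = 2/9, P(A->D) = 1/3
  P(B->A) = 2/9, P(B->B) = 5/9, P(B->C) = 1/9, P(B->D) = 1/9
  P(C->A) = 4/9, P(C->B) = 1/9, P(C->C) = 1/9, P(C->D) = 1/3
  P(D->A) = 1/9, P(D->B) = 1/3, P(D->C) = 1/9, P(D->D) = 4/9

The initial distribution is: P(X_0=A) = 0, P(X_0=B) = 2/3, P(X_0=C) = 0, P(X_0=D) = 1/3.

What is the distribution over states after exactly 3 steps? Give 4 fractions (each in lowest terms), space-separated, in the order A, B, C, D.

Propagating the distribution step by step (d_{t+1} = d_t * P):
d_0 = (A=0, B=2/3, C=0, D=1/3)
  d_1[A] = 0*1/3 + 2/3*2/9 + 0*4/9 + 1/3*1/9 = 5/27
  d_1[B] = 0*1/9 + 2/3*5/9 + 0*1/9 + 1/3*1/3 = 13/27
  d_1[C] = 0*2/9 + 2/3*1/9 + 0*1/9 + 1/3*1/9 = 1/9
  d_1[D] = 0*1/3 + 2/3*1/9 + 0*1/3 + 1/3*4/9 = 2/9
d_1 = (A=5/27, B=13/27, C=1/9, D=2/9)
  d_2[A] = 5/27*1/3 + 13/27*2/9 + 1/9*4/9 + 2/9*1/9 = 59/243
  d_2[B] = 5/27*1/9 + 13/27*5/9 + 1/9*1/9 + 2/9*1/3 = 91/243
  d_2[C] = 5/27*2/9 + 13/27*1/9 + 1/9*1/9 + 2/9*1/9 = 32/243
  d_2[D] = 5/27*1/3 + 13/27*1/9 + 1/9*1/3 + 2/9*4/9 = 61/243
d_2 = (A=59/243, B=91/243, C=32/243, D=61/243)
  d_3[A] = 59/243*1/3 + 91/243*2/9 + 32/243*4/9 + 61/243*1/9 = 548/2187
  d_3[B] = 59/243*1/9 + 91/243*5/9 + 32/243*1/9 + 61/243*1/3 = 1/3
  d_3[C] = 59/243*2/9 + 91/243*1/9 + 32/243*1/9 + 61/243*1/9 = 302/2187
  d_3[D] = 59/243*1/3 + 91/243*1/9 + 32/243*1/3 + 61/243*4/9 = 608/2187
d_3 = (A=548/2187, B=1/3, C=302/2187, D=608/2187)

Answer: 548/2187 1/3 302/2187 608/2187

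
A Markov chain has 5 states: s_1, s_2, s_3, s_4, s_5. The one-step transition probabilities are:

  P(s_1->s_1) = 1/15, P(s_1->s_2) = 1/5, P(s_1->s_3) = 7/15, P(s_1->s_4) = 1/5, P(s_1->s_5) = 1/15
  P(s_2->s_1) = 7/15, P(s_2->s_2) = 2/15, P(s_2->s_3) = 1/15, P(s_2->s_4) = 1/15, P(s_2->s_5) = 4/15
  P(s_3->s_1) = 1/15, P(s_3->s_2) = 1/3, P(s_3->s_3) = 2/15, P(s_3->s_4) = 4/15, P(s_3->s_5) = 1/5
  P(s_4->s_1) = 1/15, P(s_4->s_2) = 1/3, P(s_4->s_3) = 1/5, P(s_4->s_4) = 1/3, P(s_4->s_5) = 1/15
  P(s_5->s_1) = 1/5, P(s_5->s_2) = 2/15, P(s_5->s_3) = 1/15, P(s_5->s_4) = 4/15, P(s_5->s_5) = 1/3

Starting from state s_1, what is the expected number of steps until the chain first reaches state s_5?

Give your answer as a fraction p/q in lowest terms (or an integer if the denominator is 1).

Let h_i = expected steps to first reach s_5 from state i.
Boundary: h_s_5 = 0.
First-step equations for the other states:
  h_s_1 = 1 + 1/15*h_s_1 + 1/5*h_s_2 + 7/15*h_s_3 + 1/5*h_s_4 + 1/15*h_s_5
  h_s_2 = 1 + 7/15*h_s_1 + 2/15*h_s_2 + 1/15*h_s_3 + 1/15*h_s_4 + 4/15*h_s_5
  h_s_3 = 1 + 1/15*h_s_1 + 1/3*h_s_2 + 2/15*h_s_3 + 4/15*h_s_4 + 1/5*h_s_5
  h_s_4 = 1 + 1/15*h_s_1 + 1/3*h_s_2 + 1/5*h_s_3 + 1/3*h_s_4 + 1/15*h_s_5

Substituting h_s_5 = 0 and rearranging gives the linear system (I - Q) h = 1:
  [14/15, -1/5, -7/15, -1/5] . (h_s_1, h_s_2, h_s_3, h_s_4) = 1
  [-7/15, 13/15, -1/15, -1/15] . (h_s_1, h_s_2, h_s_3, h_s_4) = 1
  [-1/15, -1/3, 13/15, -4/15] . (h_s_1, h_s_2, h_s_3, h_s_4) = 1
  [-1/15, -1/3, -1/5, 2/3] . (h_s_1, h_s_2, h_s_3, h_s_4) = 1

Solving yields:
  h_s_1 = 1671/245
  h_s_2 = 2853/490
  h_s_3 = 423/70
  h_s_4 = 1692/245

Starting state is s_1, so the expected hitting time is h_s_1 = 1671/245.

Answer: 1671/245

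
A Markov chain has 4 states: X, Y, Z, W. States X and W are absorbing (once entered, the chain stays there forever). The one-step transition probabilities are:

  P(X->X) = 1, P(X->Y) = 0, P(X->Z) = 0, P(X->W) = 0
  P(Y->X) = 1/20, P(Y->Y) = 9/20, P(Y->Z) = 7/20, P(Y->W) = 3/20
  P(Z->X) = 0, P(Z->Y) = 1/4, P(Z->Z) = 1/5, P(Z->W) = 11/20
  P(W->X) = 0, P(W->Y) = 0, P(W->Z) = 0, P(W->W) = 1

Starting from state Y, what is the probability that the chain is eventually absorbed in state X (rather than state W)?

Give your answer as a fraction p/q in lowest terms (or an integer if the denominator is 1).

Let a_i = P(absorbed in X | start in state i).
Boundary conditions: a_X = 1, a_W = 0.
For each transient state i, a_i = sum_j P(i->j) * a_j:
  a_Y = 1/20*a_X + 9/20*a_Y + 7/20*a_Z + 3/20*a_W
  a_Z = 0*a_X + 1/4*a_Y + 1/5*a_Z + 11/20*a_W

Substituting a_X = 1 and a_W = 0, rearrange to (I - Q) a = r where r[i] = P(i -> X):
  [11/20, -7/20] . (a_Y, a_Z) = 1/20
  [-1/4, 4/5] . (a_Y, a_Z) = 0

Solving yields:
  a_Y = 16/141
  a_Z = 5/141

Starting state is Y, so the absorption probability is a_Y = 16/141.

Answer: 16/141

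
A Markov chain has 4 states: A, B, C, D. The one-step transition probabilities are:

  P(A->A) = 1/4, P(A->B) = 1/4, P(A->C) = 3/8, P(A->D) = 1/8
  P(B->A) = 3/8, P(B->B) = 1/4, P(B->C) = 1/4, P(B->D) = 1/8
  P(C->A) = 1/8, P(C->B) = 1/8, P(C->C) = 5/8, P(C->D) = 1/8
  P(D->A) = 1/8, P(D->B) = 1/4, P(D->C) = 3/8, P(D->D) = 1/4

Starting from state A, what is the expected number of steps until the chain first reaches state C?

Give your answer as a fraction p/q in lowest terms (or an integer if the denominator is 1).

Answer: 32/11

Derivation:
Let h_i = expected steps to first reach C from state i.
Boundary: h_C = 0.
First-step equations for the other states:
  h_A = 1 + 1/4*h_A + 1/4*h_B + 3/8*h_C + 1/8*h_D
  h_B = 1 + 3/8*h_A + 1/4*h_B + 1/4*h_C + 1/8*h_D
  h_D = 1 + 1/8*h_A + 1/4*h_B + 3/8*h_C + 1/4*h_D

Substituting h_C = 0 and rearranging gives the linear system (I - Q) h = 1:
  [3/4, -1/4, -1/8] . (h_A, h_B, h_D) = 1
  [-3/8, 3/4, -1/8] . (h_A, h_B, h_D) = 1
  [-1/8, -1/4, 3/4] . (h_A, h_B, h_D) = 1

Solving yields:
  h_A = 32/11
  h_B = 36/11
  h_D = 32/11

Starting state is A, so the expected hitting time is h_A = 32/11.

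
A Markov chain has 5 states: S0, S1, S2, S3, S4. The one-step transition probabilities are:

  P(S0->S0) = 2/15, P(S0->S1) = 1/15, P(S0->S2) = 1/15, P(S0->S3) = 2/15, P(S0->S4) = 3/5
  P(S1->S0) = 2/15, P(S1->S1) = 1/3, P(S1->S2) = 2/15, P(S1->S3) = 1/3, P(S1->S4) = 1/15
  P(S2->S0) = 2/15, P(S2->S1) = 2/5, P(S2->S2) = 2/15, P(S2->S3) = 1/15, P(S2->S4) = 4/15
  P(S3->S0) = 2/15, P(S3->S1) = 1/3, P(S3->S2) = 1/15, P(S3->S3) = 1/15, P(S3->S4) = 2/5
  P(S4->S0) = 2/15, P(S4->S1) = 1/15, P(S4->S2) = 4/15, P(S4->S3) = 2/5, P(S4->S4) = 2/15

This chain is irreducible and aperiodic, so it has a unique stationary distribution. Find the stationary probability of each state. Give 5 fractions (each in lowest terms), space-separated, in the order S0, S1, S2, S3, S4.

The stationary distribution satisfies pi = pi * P, i.e.:
  pi_S0 = 2/15*pi_S0 + 2/15*pi_S1 + 2/15*pi_S2 + 2/15*pi_S3 + 2/15*pi_S4
  pi_S1 = 1/15*pi_S0 + 1/3*pi_S1 + 2/5*pi_S2 + 1/3*pi_S3 + 1/15*pi_S4
  pi_S2 = 1/15*pi_S0 + 2/15*pi_S1 + 2/15*pi_S2 + 1/15*pi_S3 + 4/15*pi_S4
  pi_S3 = 2/15*pi_S0 + 1/3*pi_S1 + 1/15*pi_S2 + 1/15*pi_S3 + 2/5*pi_S4
  pi_S4 = 3/5*pi_S0 + 1/15*pi_S1 + 4/15*pi_S2 + 2/5*pi_S3 + 2/15*pi_S4
with normalization: pi_S0 + pi_S1 + pi_S2 + pi_S3 + pi_S4 = 1.

Using the first 4 balance equations plus normalization, the linear system A*pi = b is:
  [-13/15, 2/15, 2/15, 2/15, 2/15] . pi = 0
  [1/15, -2/3, 2/5, 1/3, 1/15] . pi = 0
  [1/15, 2/15, -13/15, 1/15, 4/15] . pi = 0
  [2/15, 1/3, 1/15, -14/15, 2/5] . pi = 0
  [1, 1, 1, 1, 1] . pi = 1

Solving yields:
  pi_S0 = 2/15
  pi_S1 = 13541/56820
  pi_S2 = 8179/56820
  pi_S3 = 12809/56820
  pi_S4 = 981/3788

Verification (pi * P):
  2/15*2/15 + 13541/56820*2/15 + 8179/56820*2/15 + 12809/56820*2/15 + 981/3788*2/15 = 2/15 = pi_S0  (ok)
  2/15*1/15 + 13541/56820*1/3 + 8179/56820*2/5 + 12809/56820*1/3 + 981/3788*1/15 = 13541/56820 = pi_S1  (ok)
  2/15*1/15 + 13541/56820*2/15 + 8179/56820*2/15 + 12809/56820*1/15 + 981/3788*4/15 = 8179/56820 = pi_S2  (ok)
  2/15*2/15 + 13541/56820*1/3 + 8179/56820*1/15 + 12809/56820*1/15 + 981/3788*2/5 = 12809/56820 = pi_S3  (ok)
  2/15*3/5 + 13541/56820*1/15 + 8179/56820*4/15 + 12809/56820*2/5 + 981/3788*2/15 = 981/3788 = pi_S4  (ok)

Answer: 2/15 13541/56820 8179/56820 12809/56820 981/3788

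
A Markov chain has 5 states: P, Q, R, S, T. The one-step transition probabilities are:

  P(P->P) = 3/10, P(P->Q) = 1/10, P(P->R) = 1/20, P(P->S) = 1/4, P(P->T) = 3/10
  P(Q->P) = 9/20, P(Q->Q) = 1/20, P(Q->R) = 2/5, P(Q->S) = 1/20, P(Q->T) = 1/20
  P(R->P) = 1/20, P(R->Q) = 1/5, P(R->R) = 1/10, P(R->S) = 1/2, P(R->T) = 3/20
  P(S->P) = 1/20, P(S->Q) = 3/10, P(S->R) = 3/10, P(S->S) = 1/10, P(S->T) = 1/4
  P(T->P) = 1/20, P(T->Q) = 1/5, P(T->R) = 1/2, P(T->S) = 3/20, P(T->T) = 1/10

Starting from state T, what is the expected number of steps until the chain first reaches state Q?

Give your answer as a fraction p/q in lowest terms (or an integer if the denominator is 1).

Let h_i = expected steps to first reach Q from state i.
Boundary: h_Q = 0.
First-step equations for the other states:
  h_P = 1 + 3/10*h_P + 1/10*h_Q + 1/20*h_R + 1/4*h_S + 3/10*h_T
  h_R = 1 + 1/20*h_P + 1/5*h_Q + 1/10*h_R + 1/2*h_S + 3/20*h_T
  h_S = 1 + 1/20*h_P + 3/10*h_Q + 3/10*h_R + 1/10*h_S + 1/4*h_T
  h_T = 1 + 1/20*h_P + 1/5*h_Q + 1/2*h_R + 3/20*h_S + 1/10*h_T

Substituting h_Q = 0 and rearranging gives the linear system (I - Q) h = 1:
  [7/10, -1/20, -1/4, -3/10] . (h_P, h_R, h_S, h_T) = 1
  [-1/20, 9/10, -1/2, -3/20] . (h_P, h_R, h_S, h_T) = 1
  [-1/20, -3/10, 9/10, -1/4] . (h_P, h_R, h_S, h_T) = 1
  [-1/20, -1/2, -3/20, 9/10] . (h_P, h_R, h_S, h_T) = 1

Solving yields:
  h_P = 14980/2881
  h_R = 300/67
  h_S = 12000/2881
  h_T = 13200/2881

Starting state is T, so the expected hitting time is h_T = 13200/2881.

Answer: 13200/2881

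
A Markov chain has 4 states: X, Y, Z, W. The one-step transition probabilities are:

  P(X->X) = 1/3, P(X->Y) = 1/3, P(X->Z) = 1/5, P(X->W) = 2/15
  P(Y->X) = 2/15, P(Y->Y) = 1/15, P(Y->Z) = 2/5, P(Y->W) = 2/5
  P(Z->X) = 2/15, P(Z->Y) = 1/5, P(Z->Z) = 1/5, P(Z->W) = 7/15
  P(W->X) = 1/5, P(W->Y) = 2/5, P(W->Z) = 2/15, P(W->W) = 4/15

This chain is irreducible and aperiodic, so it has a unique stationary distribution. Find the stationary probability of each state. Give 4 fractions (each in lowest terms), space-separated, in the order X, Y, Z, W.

Answer: 734/3795 971/3795 872/3795 406/1265

Derivation:
The stationary distribution satisfies pi = pi * P, i.e.:
  pi_X = 1/3*pi_X + 2/15*pi_Y + 2/15*pi_Z + 1/5*pi_W
  pi_Y = 1/3*pi_X + 1/15*pi_Y + 1/5*pi_Z + 2/5*pi_W
  pi_Z = 1/5*pi_X + 2/5*pi_Y + 1/5*pi_Z + 2/15*pi_W
  pi_W = 2/15*pi_X + 2/5*pi_Y + 7/15*pi_Z + 4/15*pi_W
with normalization: pi_X + pi_Y + pi_Z + pi_W = 1.

Using the first 3 balance equations plus normalization, the linear system A*pi = b is:
  [-2/3, 2/15, 2/15, 1/5] . pi = 0
  [1/3, -14/15, 1/5, 2/5] . pi = 0
  [1/5, 2/5, -4/5, 2/15] . pi = 0
  [1, 1, 1, 1] . pi = 1

Solving yields:
  pi_X = 734/3795
  pi_Y = 971/3795
  pi_Z = 872/3795
  pi_W = 406/1265

Verification (pi * P):
  734/3795*1/3 + 971/3795*2/15 + 872/3795*2/15 + 406/1265*1/5 = 734/3795 = pi_X  (ok)
  734/3795*1/3 + 971/3795*1/15 + 872/3795*1/5 + 406/1265*2/5 = 971/3795 = pi_Y  (ok)
  734/3795*1/5 + 971/3795*2/5 + 872/3795*1/5 + 406/1265*2/15 = 872/3795 = pi_Z  (ok)
  734/3795*2/15 + 971/3795*2/5 + 872/3795*7/15 + 406/1265*4/15 = 406/1265 = pi_W  (ok)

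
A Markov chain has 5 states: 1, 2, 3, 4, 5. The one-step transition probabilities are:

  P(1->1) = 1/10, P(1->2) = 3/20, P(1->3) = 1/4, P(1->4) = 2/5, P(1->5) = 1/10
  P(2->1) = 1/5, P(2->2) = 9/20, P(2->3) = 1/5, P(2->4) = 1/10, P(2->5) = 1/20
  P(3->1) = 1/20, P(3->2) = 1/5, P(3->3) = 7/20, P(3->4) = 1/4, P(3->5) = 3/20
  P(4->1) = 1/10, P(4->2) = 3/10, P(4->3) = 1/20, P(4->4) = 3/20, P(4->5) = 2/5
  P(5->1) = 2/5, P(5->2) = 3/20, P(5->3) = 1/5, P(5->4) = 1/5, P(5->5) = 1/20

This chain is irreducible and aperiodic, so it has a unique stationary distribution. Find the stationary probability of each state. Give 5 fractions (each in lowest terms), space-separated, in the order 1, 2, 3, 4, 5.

Answer: 3813/23518 12849/47036 223/1069 14483/70554 21281/141108

Derivation:
The stationary distribution satisfies pi = pi * P, i.e.:
  pi_1 = 1/10*pi_1 + 1/5*pi_2 + 1/20*pi_3 + 1/10*pi_4 + 2/5*pi_5
  pi_2 = 3/20*pi_1 + 9/20*pi_2 + 1/5*pi_3 + 3/10*pi_4 + 3/20*pi_5
  pi_3 = 1/4*pi_1 + 1/5*pi_2 + 7/20*pi_3 + 1/20*pi_4 + 1/5*pi_5
  pi_4 = 2/5*pi_1 + 1/10*pi_2 + 1/4*pi_3 + 3/20*pi_4 + 1/5*pi_5
  pi_5 = 1/10*pi_1 + 1/20*pi_2 + 3/20*pi_3 + 2/5*pi_4 + 1/20*pi_5
with normalization: pi_1 + pi_2 + pi_3 + pi_4 + pi_5 = 1.

Using the first 4 balance equations plus normalization, the linear system A*pi = b is:
  [-9/10, 1/5, 1/20, 1/10, 2/5] . pi = 0
  [3/20, -11/20, 1/5, 3/10, 3/20] . pi = 0
  [1/4, 1/5, -13/20, 1/20, 1/5] . pi = 0
  [2/5, 1/10, 1/4, -17/20, 1/5] . pi = 0
  [1, 1, 1, 1, 1] . pi = 1

Solving yields:
  pi_1 = 3813/23518
  pi_2 = 12849/47036
  pi_3 = 223/1069
  pi_4 = 14483/70554
  pi_5 = 21281/141108

Verification (pi * P):
  3813/23518*1/10 + 12849/47036*1/5 + 223/1069*1/20 + 14483/70554*1/10 + 21281/141108*2/5 = 3813/23518 = pi_1  (ok)
  3813/23518*3/20 + 12849/47036*9/20 + 223/1069*1/5 + 14483/70554*3/10 + 21281/141108*3/20 = 12849/47036 = pi_2  (ok)
  3813/23518*1/4 + 12849/47036*1/5 + 223/1069*7/20 + 14483/70554*1/20 + 21281/141108*1/5 = 223/1069 = pi_3  (ok)
  3813/23518*2/5 + 12849/47036*1/10 + 223/1069*1/4 + 14483/70554*3/20 + 21281/141108*1/5 = 14483/70554 = pi_4  (ok)
  3813/23518*1/10 + 12849/47036*1/20 + 223/1069*3/20 + 14483/70554*2/5 + 21281/141108*1/20 = 21281/141108 = pi_5  (ok)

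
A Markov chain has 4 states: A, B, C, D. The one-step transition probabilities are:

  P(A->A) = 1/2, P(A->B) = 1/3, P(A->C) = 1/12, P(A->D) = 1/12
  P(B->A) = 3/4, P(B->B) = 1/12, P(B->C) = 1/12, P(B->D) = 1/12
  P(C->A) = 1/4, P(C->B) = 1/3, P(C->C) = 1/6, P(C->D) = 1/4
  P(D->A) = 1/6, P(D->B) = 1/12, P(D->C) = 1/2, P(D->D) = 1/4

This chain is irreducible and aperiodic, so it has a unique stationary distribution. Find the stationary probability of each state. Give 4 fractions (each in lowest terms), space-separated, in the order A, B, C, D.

Answer: 719/1500 361/1500 3/20 13/100

Derivation:
The stationary distribution satisfies pi = pi * P, i.e.:
  pi_A = 1/2*pi_A + 3/4*pi_B + 1/4*pi_C + 1/6*pi_D
  pi_B = 1/3*pi_A + 1/12*pi_B + 1/3*pi_C + 1/12*pi_D
  pi_C = 1/12*pi_A + 1/12*pi_B + 1/6*pi_C + 1/2*pi_D
  pi_D = 1/12*pi_A + 1/12*pi_B + 1/4*pi_C + 1/4*pi_D
with normalization: pi_A + pi_B + pi_C + pi_D = 1.

Using the first 3 balance equations plus normalization, the linear system A*pi = b is:
  [-1/2, 3/4, 1/4, 1/6] . pi = 0
  [1/3, -11/12, 1/3, 1/12] . pi = 0
  [1/12, 1/12, -5/6, 1/2] . pi = 0
  [1, 1, 1, 1] . pi = 1

Solving yields:
  pi_A = 719/1500
  pi_B = 361/1500
  pi_C = 3/20
  pi_D = 13/100

Verification (pi * P):
  719/1500*1/2 + 361/1500*3/4 + 3/20*1/4 + 13/100*1/6 = 719/1500 = pi_A  (ok)
  719/1500*1/3 + 361/1500*1/12 + 3/20*1/3 + 13/100*1/12 = 361/1500 = pi_B  (ok)
  719/1500*1/12 + 361/1500*1/12 + 3/20*1/6 + 13/100*1/2 = 3/20 = pi_C  (ok)
  719/1500*1/12 + 361/1500*1/12 + 3/20*1/4 + 13/100*1/4 = 13/100 = pi_D  (ok)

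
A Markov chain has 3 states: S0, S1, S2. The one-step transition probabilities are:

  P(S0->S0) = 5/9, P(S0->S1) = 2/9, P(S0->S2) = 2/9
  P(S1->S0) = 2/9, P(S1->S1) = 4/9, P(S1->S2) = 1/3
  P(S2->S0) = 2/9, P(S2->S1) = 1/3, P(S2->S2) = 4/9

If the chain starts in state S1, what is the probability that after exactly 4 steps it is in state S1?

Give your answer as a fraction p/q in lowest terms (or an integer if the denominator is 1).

Answer: 2201/6561

Derivation:
Computing P^4 by repeated multiplication:
P^1 =
  S0: [5/9, 2/9, 2/9]
  S1: [2/9, 4/9, 1/3]
  S2: [2/9, 1/3, 4/9]
P^2 =
  S0: [11/27, 8/27, 8/27]
  S1: [8/27, 29/81, 28/81]
  S2: [8/27, 28/81, 29/81]
P^3 =
  S0: [29/81, 26/81, 26/81]
  S1: [26/81, 248/729, 247/729]
  S2: [26/81, 247/729, 248/729]
P^4 =
  S0: [83/243, 80/243, 80/243]
  S1: [80/243, 2201/6561, 2200/6561]
  S2: [80/243, 2200/6561, 2201/6561]

(P^4)[S1 -> S1] = 2201/6561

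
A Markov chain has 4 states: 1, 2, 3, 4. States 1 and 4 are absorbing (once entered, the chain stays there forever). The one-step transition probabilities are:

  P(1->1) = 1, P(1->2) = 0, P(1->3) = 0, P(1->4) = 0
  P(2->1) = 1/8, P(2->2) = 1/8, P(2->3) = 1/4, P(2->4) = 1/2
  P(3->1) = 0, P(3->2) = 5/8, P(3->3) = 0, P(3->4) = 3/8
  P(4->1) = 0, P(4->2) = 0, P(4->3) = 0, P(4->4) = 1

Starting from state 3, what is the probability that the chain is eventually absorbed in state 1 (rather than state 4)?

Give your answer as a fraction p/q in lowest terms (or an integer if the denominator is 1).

Let a_i = P(absorbed in 1 | start in state i).
Boundary conditions: a_1 = 1, a_4 = 0.
For each transient state i, a_i = sum_j P(i->j) * a_j:
  a_2 = 1/8*a_1 + 1/8*a_2 + 1/4*a_3 + 1/2*a_4
  a_3 = 0*a_1 + 5/8*a_2 + 0*a_3 + 3/8*a_4

Substituting a_1 = 1 and a_4 = 0, rearrange to (I - Q) a = r where r[i] = P(i -> 1):
  [7/8, -1/4] . (a_2, a_3) = 1/8
  [-5/8, 1] . (a_2, a_3) = 0

Solving yields:
  a_2 = 4/23
  a_3 = 5/46

Starting state is 3, so the absorption probability is a_3 = 5/46.

Answer: 5/46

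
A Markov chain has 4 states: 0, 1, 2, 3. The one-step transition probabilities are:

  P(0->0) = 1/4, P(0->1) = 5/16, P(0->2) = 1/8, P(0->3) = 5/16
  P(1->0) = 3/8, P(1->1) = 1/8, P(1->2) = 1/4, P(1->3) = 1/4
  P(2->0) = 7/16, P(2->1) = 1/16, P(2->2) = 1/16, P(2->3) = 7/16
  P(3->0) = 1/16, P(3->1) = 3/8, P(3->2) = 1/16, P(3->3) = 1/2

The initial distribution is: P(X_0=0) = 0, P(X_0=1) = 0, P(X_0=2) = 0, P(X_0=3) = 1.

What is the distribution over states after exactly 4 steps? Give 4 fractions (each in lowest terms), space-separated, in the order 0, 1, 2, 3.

Answer: 15243/65536 8451/32768 8183/65536 3151/8192

Derivation:
Propagating the distribution step by step (d_{t+1} = d_t * P):
d_0 = (0=0, 1=0, 2=0, 3=1)
  d_1[0] = 0*1/4 + 0*3/8 + 0*7/16 + 1*1/16 = 1/16
  d_1[1] = 0*5/16 + 0*1/8 + 0*1/16 + 1*3/8 = 3/8
  d_1[2] = 0*1/8 + 0*1/4 + 0*1/16 + 1*1/16 = 1/16
  d_1[3] = 0*5/16 + 0*1/4 + 0*7/16 + 1*1/2 = 1/2
d_1 = (0=1/16, 1=3/8, 2=1/16, 3=1/2)
  d_2[0] = 1/16*1/4 + 3/8*3/8 + 1/16*7/16 + 1/2*1/16 = 55/256
  d_2[1] = 1/16*5/16 + 3/8*1/8 + 1/16*1/16 + 1/2*3/8 = 33/128
  d_2[2] = 1/16*1/8 + 3/8*1/4 + 1/16*1/16 + 1/2*1/16 = 35/256
  d_2[3] = 1/16*5/16 + 3/8*1/4 + 1/16*7/16 + 1/2*1/2 = 25/64
d_2 = (0=55/256, 1=33/128, 2=35/256, 3=25/64)
  d_3[0] = 55/256*1/4 + 33/128*3/8 + 35/256*7/16 + 25/64*1/16 = 961/4096
  d_3[1] = 55/256*5/16 + 33/128*1/8 + 35/256*1/16 + 25/64*3/8 = 521/2048
  d_3[2] = 55/256*1/8 + 33/128*1/4 + 35/256*1/16 + 25/64*1/16 = 509/4096
  d_3[3] = 55/256*5/16 + 33/128*1/4 + 35/256*7/16 + 25/64*1/2 = 99/256
d_3 = (0=961/4096, 1=521/2048, 2=509/4096, 3=99/256)
  d_4[0] = 961/4096*1/4 + 521/2048*3/8 + 509/4096*7/16 + 99/256*1/16 = 15243/65536
  d_4[1] = 961/4096*5/16 + 521/2048*1/8 + 509/4096*1/16 + 99/256*3/8 = 8451/32768
  d_4[2] = 961/4096*1/8 + 521/2048*1/4 + 509/4096*1/16 + 99/256*1/16 = 8183/65536
  d_4[3] = 961/4096*5/16 + 521/2048*1/4 + 509/4096*7/16 + 99/256*1/2 = 3151/8192
d_4 = (0=15243/65536, 1=8451/32768, 2=8183/65536, 3=3151/8192)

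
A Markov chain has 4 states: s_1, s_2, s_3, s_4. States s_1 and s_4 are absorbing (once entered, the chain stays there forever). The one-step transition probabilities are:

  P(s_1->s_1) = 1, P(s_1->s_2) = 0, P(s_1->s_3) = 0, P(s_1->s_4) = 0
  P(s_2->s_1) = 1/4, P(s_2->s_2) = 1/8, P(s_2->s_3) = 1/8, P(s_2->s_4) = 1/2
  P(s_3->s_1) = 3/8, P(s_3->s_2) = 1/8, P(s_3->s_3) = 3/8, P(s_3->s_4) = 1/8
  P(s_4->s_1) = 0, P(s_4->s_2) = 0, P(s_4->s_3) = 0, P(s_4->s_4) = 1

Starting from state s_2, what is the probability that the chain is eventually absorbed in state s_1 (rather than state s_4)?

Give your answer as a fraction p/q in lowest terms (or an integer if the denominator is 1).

Answer: 13/34

Derivation:
Let a_i = P(absorbed in s_1 | start in state i).
Boundary conditions: a_s_1 = 1, a_s_4 = 0.
For each transient state i, a_i = sum_j P(i->j) * a_j:
  a_s_2 = 1/4*a_s_1 + 1/8*a_s_2 + 1/8*a_s_3 + 1/2*a_s_4
  a_s_3 = 3/8*a_s_1 + 1/8*a_s_2 + 3/8*a_s_3 + 1/8*a_s_4

Substituting a_s_1 = 1 and a_s_4 = 0, rearrange to (I - Q) a = r where r[i] = P(i -> s_1):
  [7/8, -1/8] . (a_s_2, a_s_3) = 1/4
  [-1/8, 5/8] . (a_s_2, a_s_3) = 3/8

Solving yields:
  a_s_2 = 13/34
  a_s_3 = 23/34

Starting state is s_2, so the absorption probability is a_s_2 = 13/34.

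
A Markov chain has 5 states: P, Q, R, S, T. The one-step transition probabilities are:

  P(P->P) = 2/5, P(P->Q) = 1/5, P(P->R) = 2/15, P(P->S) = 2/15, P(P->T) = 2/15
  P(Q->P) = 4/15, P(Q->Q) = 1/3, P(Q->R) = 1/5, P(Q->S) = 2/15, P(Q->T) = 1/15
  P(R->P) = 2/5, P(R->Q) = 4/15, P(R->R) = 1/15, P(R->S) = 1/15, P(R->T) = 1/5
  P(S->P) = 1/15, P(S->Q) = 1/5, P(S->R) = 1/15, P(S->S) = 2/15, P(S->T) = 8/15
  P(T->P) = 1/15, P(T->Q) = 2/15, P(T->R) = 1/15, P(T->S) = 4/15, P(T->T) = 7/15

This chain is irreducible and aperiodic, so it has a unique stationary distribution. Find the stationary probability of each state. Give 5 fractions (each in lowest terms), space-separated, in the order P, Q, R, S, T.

Answer: 6241/28332 6151/28332 3125/28332 4657/28332 4079/14166

Derivation:
The stationary distribution satisfies pi = pi * P, i.e.:
  pi_P = 2/5*pi_P + 4/15*pi_Q + 2/5*pi_R + 1/15*pi_S + 1/15*pi_T
  pi_Q = 1/5*pi_P + 1/3*pi_Q + 4/15*pi_R + 1/5*pi_S + 2/15*pi_T
  pi_R = 2/15*pi_P + 1/5*pi_Q + 1/15*pi_R + 1/15*pi_S + 1/15*pi_T
  pi_S = 2/15*pi_P + 2/15*pi_Q + 1/15*pi_R + 2/15*pi_S + 4/15*pi_T
  pi_T = 2/15*pi_P + 1/15*pi_Q + 1/5*pi_R + 8/15*pi_S + 7/15*pi_T
with normalization: pi_P + pi_Q + pi_R + pi_S + pi_T = 1.

Using the first 4 balance equations plus normalization, the linear system A*pi = b is:
  [-3/5, 4/15, 2/5, 1/15, 1/15] . pi = 0
  [1/5, -2/3, 4/15, 1/5, 2/15] . pi = 0
  [2/15, 1/5, -14/15, 1/15, 1/15] . pi = 0
  [2/15, 2/15, 1/15, -13/15, 4/15] . pi = 0
  [1, 1, 1, 1, 1] . pi = 1

Solving yields:
  pi_P = 6241/28332
  pi_Q = 6151/28332
  pi_R = 3125/28332
  pi_S = 4657/28332
  pi_T = 4079/14166

Verification (pi * P):
  6241/28332*2/5 + 6151/28332*4/15 + 3125/28332*2/5 + 4657/28332*1/15 + 4079/14166*1/15 = 6241/28332 = pi_P  (ok)
  6241/28332*1/5 + 6151/28332*1/3 + 3125/28332*4/15 + 4657/28332*1/5 + 4079/14166*2/15 = 6151/28332 = pi_Q  (ok)
  6241/28332*2/15 + 6151/28332*1/5 + 3125/28332*1/15 + 4657/28332*1/15 + 4079/14166*1/15 = 3125/28332 = pi_R  (ok)
  6241/28332*2/15 + 6151/28332*2/15 + 3125/28332*1/15 + 4657/28332*2/15 + 4079/14166*4/15 = 4657/28332 = pi_S  (ok)
  6241/28332*2/15 + 6151/28332*1/15 + 3125/28332*1/5 + 4657/28332*8/15 + 4079/14166*7/15 = 4079/14166 = pi_T  (ok)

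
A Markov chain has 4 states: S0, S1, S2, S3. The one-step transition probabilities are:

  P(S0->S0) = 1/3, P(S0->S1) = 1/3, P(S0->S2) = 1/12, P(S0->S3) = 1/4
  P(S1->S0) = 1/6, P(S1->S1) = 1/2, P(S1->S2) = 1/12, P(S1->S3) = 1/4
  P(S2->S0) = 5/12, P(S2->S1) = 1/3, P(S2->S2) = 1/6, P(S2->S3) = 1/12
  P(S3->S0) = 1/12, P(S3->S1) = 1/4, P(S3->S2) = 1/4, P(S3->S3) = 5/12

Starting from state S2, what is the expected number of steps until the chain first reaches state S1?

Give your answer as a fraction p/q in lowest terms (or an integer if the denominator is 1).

Let h_i = expected steps to first reach S1 from state i.
Boundary: h_S1 = 0.
First-step equations for the other states:
  h_S0 = 1 + 1/3*h_S0 + 1/3*h_S1 + 1/12*h_S2 + 1/4*h_S3
  h_S2 = 1 + 5/12*h_S0 + 1/3*h_S1 + 1/6*h_S2 + 1/12*h_S3
  h_S3 = 1 + 1/12*h_S0 + 1/4*h_S1 + 1/4*h_S2 + 5/12*h_S3

Substituting h_S1 = 0 and rearranging gives the linear system (I - Q) h = 1:
  [2/3, -1/12, -1/4] . (h_S0, h_S2, h_S3) = 1
  [-5/12, 5/6, -1/12] . (h_S0, h_S2, h_S3) = 1
  [-1/12, -1/4, 7/12] . (h_S0, h_S2, h_S3) = 1

Solving yields:
  h_S0 = 1368/425
  h_S2 = 1344/425
  h_S3 = 60/17

Starting state is S2, so the expected hitting time is h_S2 = 1344/425.

Answer: 1344/425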